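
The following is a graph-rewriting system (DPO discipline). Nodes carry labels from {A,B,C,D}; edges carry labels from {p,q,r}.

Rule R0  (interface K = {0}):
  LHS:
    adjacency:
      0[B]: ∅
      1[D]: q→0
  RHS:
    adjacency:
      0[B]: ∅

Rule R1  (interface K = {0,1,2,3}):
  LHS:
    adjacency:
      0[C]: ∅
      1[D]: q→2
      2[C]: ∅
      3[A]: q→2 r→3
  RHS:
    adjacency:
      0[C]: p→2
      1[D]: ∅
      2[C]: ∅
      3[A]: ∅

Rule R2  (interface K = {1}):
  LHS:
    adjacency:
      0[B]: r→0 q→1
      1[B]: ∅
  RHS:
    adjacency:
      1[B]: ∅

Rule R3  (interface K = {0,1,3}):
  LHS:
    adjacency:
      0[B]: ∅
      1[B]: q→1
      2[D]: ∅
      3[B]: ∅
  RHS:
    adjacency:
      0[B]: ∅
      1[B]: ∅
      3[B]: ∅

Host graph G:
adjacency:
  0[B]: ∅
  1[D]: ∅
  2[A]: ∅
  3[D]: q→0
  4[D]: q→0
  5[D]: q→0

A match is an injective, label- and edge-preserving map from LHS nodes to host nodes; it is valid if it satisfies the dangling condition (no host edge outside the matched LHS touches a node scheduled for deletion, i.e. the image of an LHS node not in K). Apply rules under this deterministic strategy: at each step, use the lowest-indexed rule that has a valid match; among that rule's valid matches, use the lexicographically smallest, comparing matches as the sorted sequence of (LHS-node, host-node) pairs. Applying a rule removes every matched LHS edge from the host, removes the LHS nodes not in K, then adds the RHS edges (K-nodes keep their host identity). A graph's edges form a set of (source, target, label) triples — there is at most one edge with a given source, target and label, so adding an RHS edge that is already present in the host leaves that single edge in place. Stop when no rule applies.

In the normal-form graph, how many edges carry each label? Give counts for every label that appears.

Answer: (no edges)

Steps:
[0] host  ⇒  6 nodes, 3 edges  {3-q->0 4-q->0 5-q->0}
[1] R0 @ {0↦0, 1↦3}  ⇒  5 nodes, 2 edges  {4-q->0 5-q->0}
[2] R0 @ {0↦0, 1↦4}  ⇒  4 nodes, 1 edges  {5-q->0}
[3] R0 @ {0↦0, 1↦5}  ⇒  3 nodes, 0 edges  {∅}
halt: no rule applies after step 3
NF edges: []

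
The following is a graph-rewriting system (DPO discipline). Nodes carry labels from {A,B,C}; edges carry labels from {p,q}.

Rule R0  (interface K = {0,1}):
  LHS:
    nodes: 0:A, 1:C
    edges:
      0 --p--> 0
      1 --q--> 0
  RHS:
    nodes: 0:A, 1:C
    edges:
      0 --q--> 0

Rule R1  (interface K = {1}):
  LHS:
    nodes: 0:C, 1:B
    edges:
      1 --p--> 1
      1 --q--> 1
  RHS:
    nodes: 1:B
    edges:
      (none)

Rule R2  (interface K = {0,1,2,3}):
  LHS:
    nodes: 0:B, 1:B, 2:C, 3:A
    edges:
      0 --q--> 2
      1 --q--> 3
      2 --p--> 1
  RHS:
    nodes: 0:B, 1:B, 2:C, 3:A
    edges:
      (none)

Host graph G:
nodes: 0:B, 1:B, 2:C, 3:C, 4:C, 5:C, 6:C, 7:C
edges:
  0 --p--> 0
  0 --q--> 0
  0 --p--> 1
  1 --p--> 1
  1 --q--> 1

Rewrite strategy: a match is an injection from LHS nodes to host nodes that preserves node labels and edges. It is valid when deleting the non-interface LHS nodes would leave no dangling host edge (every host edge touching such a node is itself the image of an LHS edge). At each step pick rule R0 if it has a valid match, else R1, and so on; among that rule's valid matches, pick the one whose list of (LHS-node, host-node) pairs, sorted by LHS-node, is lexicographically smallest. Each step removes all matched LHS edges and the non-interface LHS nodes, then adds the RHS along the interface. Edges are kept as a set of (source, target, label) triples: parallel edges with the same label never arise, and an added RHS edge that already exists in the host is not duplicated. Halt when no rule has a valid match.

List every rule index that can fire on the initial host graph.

R0: no valid match — LHS pattern not found
R1: 12 valid matches — {0↦2, 1↦0}, {0↦2, 1↦1}, {0↦3, 1↦0} (+9 more)
R2: no valid match — LHS pattern not found

Answer: [R1]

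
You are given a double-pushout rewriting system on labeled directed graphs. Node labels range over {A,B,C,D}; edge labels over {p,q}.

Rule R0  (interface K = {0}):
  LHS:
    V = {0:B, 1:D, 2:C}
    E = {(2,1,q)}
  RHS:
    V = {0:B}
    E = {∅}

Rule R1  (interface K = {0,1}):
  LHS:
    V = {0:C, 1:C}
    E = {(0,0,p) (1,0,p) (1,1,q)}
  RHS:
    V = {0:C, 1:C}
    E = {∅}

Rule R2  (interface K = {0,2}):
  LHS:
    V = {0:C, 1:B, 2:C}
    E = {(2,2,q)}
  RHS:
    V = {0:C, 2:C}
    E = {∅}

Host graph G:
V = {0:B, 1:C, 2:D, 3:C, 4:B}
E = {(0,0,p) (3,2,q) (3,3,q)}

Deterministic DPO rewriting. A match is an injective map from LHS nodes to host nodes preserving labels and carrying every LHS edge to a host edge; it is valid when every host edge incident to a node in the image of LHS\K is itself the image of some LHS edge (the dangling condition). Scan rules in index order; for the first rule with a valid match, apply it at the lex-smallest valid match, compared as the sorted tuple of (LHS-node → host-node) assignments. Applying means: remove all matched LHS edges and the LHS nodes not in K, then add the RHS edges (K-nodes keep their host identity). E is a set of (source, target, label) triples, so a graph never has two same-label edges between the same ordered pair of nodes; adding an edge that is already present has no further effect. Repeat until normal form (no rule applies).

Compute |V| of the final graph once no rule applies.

start.  V:5 E:3  edges: 0-p->0 3-q->2 3-q->3
1. fire R2 via {0↦1, 1↦4, 2↦3}  →  V:4 E:2  edges: 0-p->0 3-q->2
2. fire R0 via {0↦0, 1↦2, 2↦3}  →  V:2 E:1  edges: 0-p->0
normal form: no rule applies after step 2
NF nodes: {0:B, 1:C}

Answer: 2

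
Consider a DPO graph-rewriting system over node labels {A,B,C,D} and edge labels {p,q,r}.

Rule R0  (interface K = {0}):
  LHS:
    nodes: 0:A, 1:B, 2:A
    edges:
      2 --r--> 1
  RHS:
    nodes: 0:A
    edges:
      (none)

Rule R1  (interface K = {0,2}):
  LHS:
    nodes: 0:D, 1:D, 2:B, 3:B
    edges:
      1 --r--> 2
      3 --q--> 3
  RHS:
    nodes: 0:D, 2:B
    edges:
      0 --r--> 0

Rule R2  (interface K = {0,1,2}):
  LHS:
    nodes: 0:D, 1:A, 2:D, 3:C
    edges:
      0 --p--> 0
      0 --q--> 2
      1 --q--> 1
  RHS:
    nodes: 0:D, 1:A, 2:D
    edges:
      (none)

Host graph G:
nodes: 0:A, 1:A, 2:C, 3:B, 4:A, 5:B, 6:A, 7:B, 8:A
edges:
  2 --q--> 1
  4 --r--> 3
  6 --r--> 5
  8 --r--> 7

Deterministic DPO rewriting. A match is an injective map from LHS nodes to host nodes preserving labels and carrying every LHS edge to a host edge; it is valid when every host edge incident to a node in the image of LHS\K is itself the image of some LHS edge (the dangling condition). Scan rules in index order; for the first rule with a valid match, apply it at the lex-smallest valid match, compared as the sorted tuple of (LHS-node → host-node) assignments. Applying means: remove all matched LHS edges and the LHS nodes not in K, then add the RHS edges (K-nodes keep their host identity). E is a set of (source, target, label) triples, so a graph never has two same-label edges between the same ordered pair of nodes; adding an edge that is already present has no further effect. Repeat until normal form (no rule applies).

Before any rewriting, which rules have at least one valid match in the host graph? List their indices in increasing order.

R0: 12 valid matches — {0↦0, 1↦3, 2↦4}, {0↦0, 1↦5, 2↦6}, {0↦0, 1↦7, 2↦8} (+9 more)
R1: no valid match — LHS pattern not found
R2: no valid match — LHS pattern not found

Answer: [R0]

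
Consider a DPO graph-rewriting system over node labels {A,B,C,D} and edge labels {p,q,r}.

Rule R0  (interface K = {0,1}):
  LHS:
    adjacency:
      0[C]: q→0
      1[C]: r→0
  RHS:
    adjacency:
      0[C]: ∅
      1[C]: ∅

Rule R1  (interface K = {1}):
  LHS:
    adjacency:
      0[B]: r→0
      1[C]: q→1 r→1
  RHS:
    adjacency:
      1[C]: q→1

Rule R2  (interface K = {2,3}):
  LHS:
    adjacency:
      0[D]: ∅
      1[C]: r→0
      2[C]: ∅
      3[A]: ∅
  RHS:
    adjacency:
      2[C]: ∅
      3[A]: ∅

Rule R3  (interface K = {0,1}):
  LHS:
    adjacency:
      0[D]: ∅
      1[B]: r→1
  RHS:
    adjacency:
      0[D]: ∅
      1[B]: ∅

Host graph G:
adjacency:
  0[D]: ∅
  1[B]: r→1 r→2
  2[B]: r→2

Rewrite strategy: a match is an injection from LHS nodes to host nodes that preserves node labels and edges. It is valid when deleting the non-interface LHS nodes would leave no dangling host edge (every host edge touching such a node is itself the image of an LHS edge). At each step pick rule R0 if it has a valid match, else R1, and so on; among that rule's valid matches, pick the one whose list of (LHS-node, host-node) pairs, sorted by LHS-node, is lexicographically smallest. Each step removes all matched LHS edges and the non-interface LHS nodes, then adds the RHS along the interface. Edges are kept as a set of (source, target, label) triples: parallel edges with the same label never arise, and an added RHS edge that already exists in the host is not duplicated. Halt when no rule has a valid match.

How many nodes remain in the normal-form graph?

start.  V:3 E:3  edges: 1-r->1 1-r->2 2-r->2
1. fire R3 via {0↦0, 1↦1}  →  V:3 E:2  edges: 1-r->2 2-r->2
2. fire R3 via {0↦0, 1↦2}  →  V:3 E:1  edges: 1-r->2
final graph: no rule applies after step 2
NF nodes: {0:D, 1:B, 2:B}

Answer: 3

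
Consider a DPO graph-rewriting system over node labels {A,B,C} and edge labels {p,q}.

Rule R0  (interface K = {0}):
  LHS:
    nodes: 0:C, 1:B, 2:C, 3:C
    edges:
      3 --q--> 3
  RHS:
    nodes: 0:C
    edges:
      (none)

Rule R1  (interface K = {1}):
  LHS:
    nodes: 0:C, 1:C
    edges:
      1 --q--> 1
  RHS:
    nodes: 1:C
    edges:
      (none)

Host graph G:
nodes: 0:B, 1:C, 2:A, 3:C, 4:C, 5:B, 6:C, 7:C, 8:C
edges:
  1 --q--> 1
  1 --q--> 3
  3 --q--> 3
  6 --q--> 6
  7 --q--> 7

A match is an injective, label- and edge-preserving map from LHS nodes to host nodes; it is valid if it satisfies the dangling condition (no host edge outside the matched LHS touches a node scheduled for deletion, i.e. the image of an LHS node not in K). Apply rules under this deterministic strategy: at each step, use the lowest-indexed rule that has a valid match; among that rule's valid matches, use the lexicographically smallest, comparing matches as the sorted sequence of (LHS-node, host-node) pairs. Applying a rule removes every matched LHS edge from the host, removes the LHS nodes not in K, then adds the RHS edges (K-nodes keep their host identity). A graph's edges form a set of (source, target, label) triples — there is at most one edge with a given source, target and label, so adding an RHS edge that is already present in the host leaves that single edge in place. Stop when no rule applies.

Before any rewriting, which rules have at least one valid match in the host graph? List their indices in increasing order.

R0: 32 valid matches — {0↦1, 1↦0, 2↦4, 3↦6}, {0↦1, 1↦0, 2↦4, 3↦7}, {0↦1, 1↦0, 2↦8, 3↦6} (+29 more)
R1: 8 valid matches — {0↦4, 1↦1}, {0↦4, 1↦3}, {0↦4, 1↦6} (+5 more)

Answer: [R0,R1]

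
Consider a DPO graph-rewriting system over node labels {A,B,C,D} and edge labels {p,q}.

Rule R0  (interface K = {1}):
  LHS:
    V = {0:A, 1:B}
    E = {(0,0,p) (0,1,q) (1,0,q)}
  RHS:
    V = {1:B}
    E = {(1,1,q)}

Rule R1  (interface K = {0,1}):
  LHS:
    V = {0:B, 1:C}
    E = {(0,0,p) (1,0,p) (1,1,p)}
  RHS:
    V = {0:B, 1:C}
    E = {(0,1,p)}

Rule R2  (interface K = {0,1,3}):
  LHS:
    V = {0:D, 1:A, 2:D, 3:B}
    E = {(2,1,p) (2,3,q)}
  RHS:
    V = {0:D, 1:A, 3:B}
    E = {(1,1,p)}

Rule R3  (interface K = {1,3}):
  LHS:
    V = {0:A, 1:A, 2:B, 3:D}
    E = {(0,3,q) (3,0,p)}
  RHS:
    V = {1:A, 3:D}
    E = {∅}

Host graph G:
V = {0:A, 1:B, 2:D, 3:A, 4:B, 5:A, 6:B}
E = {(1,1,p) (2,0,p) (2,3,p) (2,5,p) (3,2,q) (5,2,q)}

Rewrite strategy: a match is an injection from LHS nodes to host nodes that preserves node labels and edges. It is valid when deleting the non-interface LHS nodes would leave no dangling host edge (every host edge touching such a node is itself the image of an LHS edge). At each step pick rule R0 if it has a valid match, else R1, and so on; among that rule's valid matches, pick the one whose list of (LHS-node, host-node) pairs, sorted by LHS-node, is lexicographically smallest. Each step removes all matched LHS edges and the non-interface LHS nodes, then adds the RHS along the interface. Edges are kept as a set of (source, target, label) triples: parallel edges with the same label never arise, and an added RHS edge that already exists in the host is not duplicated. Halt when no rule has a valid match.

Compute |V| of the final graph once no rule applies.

start.  V:7 E:6  edges: 1-p->1 2-p->0 2-p->3 2-p->5 3-q->2 5-q->2
1. fire R3 via {0↦3, 1↦0, 2↦4, 3↦2}  →  V:5 E:4  edges: 1-p->1 2-p->0 2-p->5 5-q->2
2. fire R3 via {0↦5, 1↦0, 2↦6, 3↦2}  →  V:3 E:2  edges: 1-p->1 2-p->0
halt: no rule applies after step 2
NF nodes: {0:A, 1:B, 2:D}

Answer: 3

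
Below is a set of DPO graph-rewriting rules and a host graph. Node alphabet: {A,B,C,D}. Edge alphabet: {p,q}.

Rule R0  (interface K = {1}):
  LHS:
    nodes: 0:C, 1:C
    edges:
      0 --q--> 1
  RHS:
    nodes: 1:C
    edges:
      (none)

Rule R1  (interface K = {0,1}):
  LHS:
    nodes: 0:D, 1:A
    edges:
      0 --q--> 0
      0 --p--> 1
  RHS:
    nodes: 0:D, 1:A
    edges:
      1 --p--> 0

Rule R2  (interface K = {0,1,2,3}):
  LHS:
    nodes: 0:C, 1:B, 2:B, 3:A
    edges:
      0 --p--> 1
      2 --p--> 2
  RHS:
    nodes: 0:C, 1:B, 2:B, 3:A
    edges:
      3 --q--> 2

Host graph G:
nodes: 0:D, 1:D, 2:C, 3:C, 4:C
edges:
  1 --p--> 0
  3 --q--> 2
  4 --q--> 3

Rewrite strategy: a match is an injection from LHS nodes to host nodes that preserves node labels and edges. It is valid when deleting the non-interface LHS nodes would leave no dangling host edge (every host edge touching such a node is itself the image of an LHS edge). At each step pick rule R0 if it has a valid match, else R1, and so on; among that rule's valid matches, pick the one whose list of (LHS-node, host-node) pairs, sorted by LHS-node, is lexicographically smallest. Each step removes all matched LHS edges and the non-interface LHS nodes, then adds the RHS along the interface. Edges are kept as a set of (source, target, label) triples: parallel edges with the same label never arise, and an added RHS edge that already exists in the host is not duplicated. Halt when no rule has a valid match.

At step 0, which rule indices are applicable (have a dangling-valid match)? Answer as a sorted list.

R0: 1 valid match — {0↦4, 1↦3}
R1: no valid match — LHS pattern not found
R2: no valid match — LHS pattern not found

Answer: [R0]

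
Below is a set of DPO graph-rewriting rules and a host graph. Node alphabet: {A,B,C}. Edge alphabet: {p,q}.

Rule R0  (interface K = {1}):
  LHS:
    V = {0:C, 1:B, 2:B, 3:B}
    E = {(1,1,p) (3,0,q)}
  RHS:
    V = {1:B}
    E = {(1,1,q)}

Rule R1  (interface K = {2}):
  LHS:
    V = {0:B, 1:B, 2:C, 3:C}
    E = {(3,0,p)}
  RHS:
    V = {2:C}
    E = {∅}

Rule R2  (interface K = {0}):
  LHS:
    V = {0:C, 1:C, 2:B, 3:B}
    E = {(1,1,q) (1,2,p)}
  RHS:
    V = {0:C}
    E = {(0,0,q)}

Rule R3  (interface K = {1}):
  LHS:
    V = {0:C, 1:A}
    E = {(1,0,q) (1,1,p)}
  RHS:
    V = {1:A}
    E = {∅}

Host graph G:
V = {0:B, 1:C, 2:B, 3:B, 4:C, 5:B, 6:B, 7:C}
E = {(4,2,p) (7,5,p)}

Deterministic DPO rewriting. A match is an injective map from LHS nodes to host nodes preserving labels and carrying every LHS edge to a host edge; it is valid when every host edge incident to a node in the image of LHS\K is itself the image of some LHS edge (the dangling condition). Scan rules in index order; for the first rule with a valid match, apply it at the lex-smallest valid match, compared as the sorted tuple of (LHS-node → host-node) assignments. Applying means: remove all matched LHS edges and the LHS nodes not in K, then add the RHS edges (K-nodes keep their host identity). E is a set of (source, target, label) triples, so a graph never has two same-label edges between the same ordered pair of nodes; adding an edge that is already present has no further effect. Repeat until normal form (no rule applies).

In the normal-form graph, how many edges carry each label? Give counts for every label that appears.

initial: |V|=8 |E|=2  E = 4-p->2 7-p->5
step 1: apply R1 at {0↦2, 1↦0, 2↦1, 3↦4}  → |V|=5 |E|=1  E = 7-p->5
step 2: apply R1 at {0↦5, 1↦3, 2↦1, 3↦7}  → |V|=2 |E|=0  E = ∅
halt: no rule applies after step 2
NF edges: []

Answer: (no edges)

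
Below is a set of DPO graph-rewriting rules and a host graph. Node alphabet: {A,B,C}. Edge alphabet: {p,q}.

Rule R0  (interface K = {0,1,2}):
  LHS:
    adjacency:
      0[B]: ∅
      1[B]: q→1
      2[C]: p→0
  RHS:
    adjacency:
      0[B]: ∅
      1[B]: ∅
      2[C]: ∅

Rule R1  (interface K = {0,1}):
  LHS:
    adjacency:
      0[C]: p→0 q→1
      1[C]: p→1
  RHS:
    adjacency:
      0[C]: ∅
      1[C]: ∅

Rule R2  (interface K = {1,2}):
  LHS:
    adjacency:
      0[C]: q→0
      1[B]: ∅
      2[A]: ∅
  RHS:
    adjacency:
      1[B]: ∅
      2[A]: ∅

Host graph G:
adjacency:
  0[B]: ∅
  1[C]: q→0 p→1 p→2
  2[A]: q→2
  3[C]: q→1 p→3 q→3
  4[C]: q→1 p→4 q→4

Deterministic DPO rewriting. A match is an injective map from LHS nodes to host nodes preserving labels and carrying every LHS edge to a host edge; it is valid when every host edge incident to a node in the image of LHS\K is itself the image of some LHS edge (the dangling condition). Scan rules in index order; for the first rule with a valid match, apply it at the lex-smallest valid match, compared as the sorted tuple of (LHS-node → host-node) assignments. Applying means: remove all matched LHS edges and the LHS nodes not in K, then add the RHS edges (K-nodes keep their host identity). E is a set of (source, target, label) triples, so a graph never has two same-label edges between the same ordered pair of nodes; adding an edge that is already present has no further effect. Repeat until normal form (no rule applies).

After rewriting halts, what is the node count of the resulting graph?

Answer: 4

Rewrite trace:
initial: |V|=5 |E|=10  E = 1-q->0 1-p->1 1-p->2 2-q->2 3-q->1 3-p->3 3-q->3 4-q->1 4-p->4 4-q->4
step 1: apply R1 at {0↦3, 1↦1}  → |V|=5 |E|=7  E = 1-q->0 1-p->2 2-q->2 3-q->3 4-q->1 4-p->4 4-q->4
step 2: apply R2 at {0↦3, 1↦0, 2↦2}  → |V|=4 |E|=6  E = 1-q->0 1-p->2 2-q->2 4-q->1 4-p->4 4-q->4
normal form: no rule applies after step 2
NF nodes: {0:B, 1:C, 2:A, 4:C}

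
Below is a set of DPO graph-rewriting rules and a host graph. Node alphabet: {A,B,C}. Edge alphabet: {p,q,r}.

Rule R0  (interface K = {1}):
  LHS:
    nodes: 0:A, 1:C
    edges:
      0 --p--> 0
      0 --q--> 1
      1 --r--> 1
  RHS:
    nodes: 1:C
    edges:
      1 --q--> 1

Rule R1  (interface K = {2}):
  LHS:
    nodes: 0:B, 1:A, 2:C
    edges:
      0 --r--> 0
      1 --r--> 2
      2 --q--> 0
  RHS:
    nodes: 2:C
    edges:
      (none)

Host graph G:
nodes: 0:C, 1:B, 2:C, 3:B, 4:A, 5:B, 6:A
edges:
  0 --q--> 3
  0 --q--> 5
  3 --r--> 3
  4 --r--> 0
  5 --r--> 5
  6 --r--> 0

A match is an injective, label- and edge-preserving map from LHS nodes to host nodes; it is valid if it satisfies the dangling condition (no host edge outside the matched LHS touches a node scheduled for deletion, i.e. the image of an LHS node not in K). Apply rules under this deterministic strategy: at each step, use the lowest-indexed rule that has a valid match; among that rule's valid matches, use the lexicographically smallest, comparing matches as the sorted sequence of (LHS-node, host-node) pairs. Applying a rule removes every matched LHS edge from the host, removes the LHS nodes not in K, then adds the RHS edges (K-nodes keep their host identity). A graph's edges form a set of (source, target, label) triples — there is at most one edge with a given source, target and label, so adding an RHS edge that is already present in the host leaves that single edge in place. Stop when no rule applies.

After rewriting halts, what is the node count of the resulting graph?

initial: |V|=7 |E|=6  E = 0-q->3 0-q->5 3-r->3 4-r->0 5-r->5 6-r->0
step 1: apply R1 at {0↦3, 1↦4, 2↦0}  → |V|=5 |E|=3  E = 0-q->5 5-r->5 6-r->0
step 2: apply R1 at {0↦5, 1↦6, 2↦0}  → |V|=3 |E|=0  E = ∅
final graph: no rule applies after step 2
NF nodes: {0:C, 1:B, 2:C}

Answer: 3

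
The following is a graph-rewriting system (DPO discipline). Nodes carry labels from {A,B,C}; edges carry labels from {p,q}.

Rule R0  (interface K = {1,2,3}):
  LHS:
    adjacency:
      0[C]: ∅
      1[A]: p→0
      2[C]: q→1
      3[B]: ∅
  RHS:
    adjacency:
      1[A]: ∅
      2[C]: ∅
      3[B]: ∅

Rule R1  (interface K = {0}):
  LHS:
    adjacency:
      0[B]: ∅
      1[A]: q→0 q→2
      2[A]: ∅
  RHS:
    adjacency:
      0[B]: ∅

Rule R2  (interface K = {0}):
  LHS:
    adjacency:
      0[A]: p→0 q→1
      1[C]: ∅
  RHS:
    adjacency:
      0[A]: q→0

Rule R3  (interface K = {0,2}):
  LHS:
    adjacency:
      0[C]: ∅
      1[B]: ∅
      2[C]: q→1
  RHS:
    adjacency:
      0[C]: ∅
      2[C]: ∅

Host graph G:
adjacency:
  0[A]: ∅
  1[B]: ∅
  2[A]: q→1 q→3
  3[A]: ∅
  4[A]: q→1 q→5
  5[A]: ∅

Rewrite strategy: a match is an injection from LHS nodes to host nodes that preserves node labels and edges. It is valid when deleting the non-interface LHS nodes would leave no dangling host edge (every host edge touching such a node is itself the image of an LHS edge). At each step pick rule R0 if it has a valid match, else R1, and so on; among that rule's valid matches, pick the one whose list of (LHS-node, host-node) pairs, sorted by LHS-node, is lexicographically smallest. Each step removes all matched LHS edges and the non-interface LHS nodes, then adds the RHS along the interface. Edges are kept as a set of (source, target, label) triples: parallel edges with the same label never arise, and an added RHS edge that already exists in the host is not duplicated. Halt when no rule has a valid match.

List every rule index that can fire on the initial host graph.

Answer: [R1]

Steps:
R0: no valid match — LHS pattern not found
R1: 2 valid matches — {0↦1, 1↦2, 2↦3}, {0↦1, 1↦4, 2↦5}
R2: no valid match — LHS pattern not found
R3: no valid match — LHS pattern not found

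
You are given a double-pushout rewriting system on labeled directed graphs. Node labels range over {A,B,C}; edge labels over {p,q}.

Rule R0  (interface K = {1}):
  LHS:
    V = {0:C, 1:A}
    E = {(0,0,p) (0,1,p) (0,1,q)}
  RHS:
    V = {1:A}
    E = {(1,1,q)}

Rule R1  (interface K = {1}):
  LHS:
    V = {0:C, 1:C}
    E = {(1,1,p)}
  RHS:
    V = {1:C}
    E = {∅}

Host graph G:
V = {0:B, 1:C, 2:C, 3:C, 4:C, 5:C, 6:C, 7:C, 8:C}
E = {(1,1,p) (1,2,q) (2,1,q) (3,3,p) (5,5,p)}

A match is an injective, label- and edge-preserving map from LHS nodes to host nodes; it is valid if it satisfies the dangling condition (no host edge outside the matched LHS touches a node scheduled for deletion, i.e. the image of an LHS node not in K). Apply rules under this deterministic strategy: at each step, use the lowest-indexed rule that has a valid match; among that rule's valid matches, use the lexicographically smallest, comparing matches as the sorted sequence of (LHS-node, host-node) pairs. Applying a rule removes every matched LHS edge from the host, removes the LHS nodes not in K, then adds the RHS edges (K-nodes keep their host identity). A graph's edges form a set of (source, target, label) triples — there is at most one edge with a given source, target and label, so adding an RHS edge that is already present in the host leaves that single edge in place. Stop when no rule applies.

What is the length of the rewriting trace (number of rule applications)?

start.  V:9 E:5  edges: 1-p->1 1-q->2 2-q->1 3-p->3 5-p->5
1. fire R1 via {0↦4, 1↦1}  →  V:8 E:4  edges: 1-q->2 2-q->1 3-p->3 5-p->5
2. fire R1 via {0↦6, 1↦3}  →  V:7 E:3  edges: 1-q->2 2-q->1 5-p->5
3. fire R1 via {0↦3, 1↦5}  →  V:6 E:2  edges: 1-q->2 2-q->1
normal form: no rule applies after step 3

Answer: 3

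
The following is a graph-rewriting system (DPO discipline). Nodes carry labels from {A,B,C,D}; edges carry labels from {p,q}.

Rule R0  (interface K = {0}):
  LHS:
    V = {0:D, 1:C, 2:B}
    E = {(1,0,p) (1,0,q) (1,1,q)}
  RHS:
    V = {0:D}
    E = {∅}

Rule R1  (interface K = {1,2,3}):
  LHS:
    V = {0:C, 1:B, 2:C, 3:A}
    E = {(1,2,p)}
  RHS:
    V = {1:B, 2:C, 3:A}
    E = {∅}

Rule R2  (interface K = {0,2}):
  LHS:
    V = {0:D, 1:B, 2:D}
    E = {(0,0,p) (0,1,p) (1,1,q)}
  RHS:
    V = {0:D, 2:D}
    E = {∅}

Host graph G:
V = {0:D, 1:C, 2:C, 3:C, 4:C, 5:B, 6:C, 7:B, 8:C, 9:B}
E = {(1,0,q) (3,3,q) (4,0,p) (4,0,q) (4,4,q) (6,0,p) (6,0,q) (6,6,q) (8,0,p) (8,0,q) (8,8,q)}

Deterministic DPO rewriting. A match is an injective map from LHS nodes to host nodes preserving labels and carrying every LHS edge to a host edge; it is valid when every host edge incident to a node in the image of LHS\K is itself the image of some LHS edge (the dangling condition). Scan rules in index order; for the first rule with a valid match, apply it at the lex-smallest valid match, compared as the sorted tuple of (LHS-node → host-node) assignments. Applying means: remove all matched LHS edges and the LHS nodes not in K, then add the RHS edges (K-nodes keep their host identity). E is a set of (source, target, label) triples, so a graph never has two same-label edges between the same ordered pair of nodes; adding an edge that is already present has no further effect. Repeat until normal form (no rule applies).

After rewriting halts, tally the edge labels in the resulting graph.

Answer: q:2

Rewrite trace:
initial: |V|=10 |E|=11  E = 1-q->0 3-q->3 4-p->0 4-q->0 4-q->4 6-p->0 6-q->0 6-q->6 8-p->0 8-q->0 8-q->8
step 1: apply R0 at {0↦0, 1↦4, 2↦5}  → |V|=8 |E|=8  E = 1-q->0 3-q->3 6-p->0 6-q->0 6-q->6 8-p->0 8-q->0 8-q->8
step 2: apply R0 at {0↦0, 1↦6, 2↦7}  → |V|=6 |E|=5  E = 1-q->0 3-q->3 8-p->0 8-q->0 8-q->8
step 3: apply R0 at {0↦0, 1↦8, 2↦9}  → |V|=4 |E|=2  E = 1-q->0 3-q->3
normal form: no rule applies after step 3
NF edges: [(1, 0, 'q'), (3, 3, 'q')]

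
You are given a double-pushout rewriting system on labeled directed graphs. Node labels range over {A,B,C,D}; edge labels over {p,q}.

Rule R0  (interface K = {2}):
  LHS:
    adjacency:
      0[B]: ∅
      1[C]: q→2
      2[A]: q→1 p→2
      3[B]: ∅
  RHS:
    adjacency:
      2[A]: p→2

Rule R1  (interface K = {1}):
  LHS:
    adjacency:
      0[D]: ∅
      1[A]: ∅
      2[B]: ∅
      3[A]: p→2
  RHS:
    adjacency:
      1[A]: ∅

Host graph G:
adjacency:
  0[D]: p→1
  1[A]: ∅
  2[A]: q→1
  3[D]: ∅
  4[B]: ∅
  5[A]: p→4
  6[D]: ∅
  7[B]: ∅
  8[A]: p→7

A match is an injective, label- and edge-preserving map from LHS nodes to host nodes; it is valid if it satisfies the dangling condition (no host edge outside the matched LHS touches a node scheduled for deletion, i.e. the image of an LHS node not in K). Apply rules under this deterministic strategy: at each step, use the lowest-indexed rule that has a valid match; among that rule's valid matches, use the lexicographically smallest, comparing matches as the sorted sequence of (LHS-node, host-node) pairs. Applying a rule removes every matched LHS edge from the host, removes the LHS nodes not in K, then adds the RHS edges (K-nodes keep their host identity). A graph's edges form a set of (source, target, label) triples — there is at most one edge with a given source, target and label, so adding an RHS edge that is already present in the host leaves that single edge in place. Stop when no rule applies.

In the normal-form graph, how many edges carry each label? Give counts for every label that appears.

initial: |V|=9 |E|=4  E = 0-p->1 2-q->1 5-p->4 8-p->7
step 1: apply R1 at {0↦3, 1↦1, 2↦4, 3↦5}  → |V|=6 |E|=3  E = 0-p->1 2-q->1 8-p->7
step 2: apply R1 at {0↦6, 1↦1, 2↦7, 3↦8}  → |V|=3 |E|=2  E = 0-p->1 2-q->1
normal form: no rule applies after step 2
NF edges: [(0, 1, 'p'), (2, 1, 'q')]

Answer: p:1 q:1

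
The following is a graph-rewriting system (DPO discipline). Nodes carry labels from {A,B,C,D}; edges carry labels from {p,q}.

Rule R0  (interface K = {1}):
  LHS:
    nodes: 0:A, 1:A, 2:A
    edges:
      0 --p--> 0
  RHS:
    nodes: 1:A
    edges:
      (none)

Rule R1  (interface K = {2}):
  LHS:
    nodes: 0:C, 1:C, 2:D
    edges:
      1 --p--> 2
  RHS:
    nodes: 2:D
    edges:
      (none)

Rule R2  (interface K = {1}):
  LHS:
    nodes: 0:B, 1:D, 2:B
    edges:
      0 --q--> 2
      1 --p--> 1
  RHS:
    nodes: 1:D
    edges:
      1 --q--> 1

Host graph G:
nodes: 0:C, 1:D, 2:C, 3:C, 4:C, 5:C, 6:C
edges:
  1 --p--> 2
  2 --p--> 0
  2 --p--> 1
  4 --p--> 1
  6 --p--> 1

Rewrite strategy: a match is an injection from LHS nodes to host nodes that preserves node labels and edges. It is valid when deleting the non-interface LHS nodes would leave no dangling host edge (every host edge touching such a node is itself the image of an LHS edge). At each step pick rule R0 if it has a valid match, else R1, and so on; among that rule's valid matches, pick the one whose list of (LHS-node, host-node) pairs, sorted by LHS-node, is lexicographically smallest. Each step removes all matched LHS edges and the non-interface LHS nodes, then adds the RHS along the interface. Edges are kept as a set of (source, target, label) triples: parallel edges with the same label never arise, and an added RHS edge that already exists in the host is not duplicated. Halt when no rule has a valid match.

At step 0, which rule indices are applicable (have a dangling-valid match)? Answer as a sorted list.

Answer: [R1]

Derivation:
R0: no valid match — LHS pattern not found
R1: 4 valid matches — {0↦3, 1↦4, 2↦1}, {0↦3, 1↦6, 2↦1}, {0↦5, 1↦4, 2↦1} (+1 more)
R2: no valid match — LHS pattern not found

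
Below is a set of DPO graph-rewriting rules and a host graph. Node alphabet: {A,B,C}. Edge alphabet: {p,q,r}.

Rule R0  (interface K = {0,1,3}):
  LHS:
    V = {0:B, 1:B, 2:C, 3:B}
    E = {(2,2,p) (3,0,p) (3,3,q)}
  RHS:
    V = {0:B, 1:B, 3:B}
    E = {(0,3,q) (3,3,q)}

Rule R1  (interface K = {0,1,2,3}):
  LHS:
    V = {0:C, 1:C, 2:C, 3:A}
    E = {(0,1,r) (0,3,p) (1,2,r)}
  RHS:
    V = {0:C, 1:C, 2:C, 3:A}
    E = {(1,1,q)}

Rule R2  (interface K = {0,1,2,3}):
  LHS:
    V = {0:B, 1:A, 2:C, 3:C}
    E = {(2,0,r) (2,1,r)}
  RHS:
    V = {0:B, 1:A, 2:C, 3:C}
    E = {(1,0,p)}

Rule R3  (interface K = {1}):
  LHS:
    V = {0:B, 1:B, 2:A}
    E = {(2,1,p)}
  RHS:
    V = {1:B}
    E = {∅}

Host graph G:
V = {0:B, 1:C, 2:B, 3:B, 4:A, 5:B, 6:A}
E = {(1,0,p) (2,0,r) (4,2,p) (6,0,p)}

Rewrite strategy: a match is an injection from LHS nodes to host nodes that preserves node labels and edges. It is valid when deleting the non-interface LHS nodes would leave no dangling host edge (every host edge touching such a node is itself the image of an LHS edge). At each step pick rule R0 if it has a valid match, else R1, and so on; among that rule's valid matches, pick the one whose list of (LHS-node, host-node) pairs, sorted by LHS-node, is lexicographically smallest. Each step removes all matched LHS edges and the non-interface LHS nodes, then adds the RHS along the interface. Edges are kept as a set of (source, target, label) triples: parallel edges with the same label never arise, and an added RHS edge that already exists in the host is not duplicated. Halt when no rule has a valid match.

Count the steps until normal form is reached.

Answer: 2

Rewrite trace:
[0] host  ⇒  7 nodes, 4 edges  {1-p->0 2-r->0 4-p->2 6-p->0}
[1] R3 @ {0↦3, 1↦0, 2↦6}  ⇒  5 nodes, 3 edges  {1-p->0 2-r->0 4-p->2}
[2] R3 @ {0↦5, 1↦2, 2↦4}  ⇒  3 nodes, 2 edges  {1-p->0 2-r->0}
final graph: no rule applies after step 2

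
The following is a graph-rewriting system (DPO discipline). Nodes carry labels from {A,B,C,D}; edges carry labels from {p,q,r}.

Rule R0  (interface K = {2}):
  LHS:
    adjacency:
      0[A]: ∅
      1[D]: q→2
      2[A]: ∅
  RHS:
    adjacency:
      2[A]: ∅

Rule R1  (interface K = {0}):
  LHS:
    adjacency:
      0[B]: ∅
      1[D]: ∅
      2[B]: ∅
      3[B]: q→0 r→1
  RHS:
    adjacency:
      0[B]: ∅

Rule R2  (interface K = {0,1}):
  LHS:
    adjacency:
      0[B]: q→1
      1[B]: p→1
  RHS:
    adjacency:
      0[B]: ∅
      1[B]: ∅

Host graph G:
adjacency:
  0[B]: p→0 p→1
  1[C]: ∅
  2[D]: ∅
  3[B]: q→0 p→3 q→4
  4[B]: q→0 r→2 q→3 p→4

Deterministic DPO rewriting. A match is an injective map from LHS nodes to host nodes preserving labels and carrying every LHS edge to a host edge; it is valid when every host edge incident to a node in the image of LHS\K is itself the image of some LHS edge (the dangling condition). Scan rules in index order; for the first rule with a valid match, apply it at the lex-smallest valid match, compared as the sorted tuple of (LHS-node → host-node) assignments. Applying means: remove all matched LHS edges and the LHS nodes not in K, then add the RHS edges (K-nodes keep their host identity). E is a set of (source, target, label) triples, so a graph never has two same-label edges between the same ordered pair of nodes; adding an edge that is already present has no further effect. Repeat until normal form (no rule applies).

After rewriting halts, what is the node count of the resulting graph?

Answer: 2

Steps:
[0] host  ⇒  5 nodes, 9 edges  {0-p->0 0-p->1 3-q->0 3-p->3 3-q->4 4-q->0 4-r->2 4-q->3 4-p->4}
[1] R2 @ {0↦3, 1↦0}  ⇒  5 nodes, 7 edges  {0-p->1 3-p->3 3-q->4 4-q->0 4-r->2 4-q->3 4-p->4}
[2] R2 @ {0↦3, 1↦4}  ⇒  5 nodes, 5 edges  {0-p->1 3-p->3 4-q->0 4-r->2 4-q->3}
[3] R2 @ {0↦4, 1↦3}  ⇒  5 nodes, 3 edges  {0-p->1 4-q->0 4-r->2}
[4] R1 @ {0↦0, 1↦2, 2↦3, 3↦4}  ⇒  2 nodes, 1 edges  {0-p->1}
halt: no rule applies after step 4
NF nodes: {0:B, 1:C}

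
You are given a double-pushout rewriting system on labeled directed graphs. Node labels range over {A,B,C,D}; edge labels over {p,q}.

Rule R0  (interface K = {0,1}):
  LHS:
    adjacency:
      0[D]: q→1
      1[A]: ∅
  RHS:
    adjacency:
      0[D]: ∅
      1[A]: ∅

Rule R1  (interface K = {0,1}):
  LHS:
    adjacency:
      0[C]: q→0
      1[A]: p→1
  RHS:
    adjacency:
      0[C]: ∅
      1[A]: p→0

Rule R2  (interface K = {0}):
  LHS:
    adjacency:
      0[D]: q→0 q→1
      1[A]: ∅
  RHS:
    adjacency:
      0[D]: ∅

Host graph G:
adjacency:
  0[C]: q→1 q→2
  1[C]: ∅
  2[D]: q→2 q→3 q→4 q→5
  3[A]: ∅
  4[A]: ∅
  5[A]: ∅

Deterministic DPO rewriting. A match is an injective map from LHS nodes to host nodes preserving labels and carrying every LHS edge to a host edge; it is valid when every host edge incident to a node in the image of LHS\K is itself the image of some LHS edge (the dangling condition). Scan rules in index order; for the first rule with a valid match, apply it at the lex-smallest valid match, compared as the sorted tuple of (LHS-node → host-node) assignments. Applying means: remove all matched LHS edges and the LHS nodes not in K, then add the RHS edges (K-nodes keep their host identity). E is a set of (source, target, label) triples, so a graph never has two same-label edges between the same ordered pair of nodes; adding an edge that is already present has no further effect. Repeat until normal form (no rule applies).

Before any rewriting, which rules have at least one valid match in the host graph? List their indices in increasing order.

Answer: [R0,R2]

Steps:
R0: 3 valid matches — {0↦2, 1↦3}, {0↦2, 1↦4}, {0↦2, 1↦5}
R1: no valid match — LHS pattern not found
R2: 3 valid matches — {0↦2, 1↦3}, {0↦2, 1↦4}, {0↦2, 1↦5}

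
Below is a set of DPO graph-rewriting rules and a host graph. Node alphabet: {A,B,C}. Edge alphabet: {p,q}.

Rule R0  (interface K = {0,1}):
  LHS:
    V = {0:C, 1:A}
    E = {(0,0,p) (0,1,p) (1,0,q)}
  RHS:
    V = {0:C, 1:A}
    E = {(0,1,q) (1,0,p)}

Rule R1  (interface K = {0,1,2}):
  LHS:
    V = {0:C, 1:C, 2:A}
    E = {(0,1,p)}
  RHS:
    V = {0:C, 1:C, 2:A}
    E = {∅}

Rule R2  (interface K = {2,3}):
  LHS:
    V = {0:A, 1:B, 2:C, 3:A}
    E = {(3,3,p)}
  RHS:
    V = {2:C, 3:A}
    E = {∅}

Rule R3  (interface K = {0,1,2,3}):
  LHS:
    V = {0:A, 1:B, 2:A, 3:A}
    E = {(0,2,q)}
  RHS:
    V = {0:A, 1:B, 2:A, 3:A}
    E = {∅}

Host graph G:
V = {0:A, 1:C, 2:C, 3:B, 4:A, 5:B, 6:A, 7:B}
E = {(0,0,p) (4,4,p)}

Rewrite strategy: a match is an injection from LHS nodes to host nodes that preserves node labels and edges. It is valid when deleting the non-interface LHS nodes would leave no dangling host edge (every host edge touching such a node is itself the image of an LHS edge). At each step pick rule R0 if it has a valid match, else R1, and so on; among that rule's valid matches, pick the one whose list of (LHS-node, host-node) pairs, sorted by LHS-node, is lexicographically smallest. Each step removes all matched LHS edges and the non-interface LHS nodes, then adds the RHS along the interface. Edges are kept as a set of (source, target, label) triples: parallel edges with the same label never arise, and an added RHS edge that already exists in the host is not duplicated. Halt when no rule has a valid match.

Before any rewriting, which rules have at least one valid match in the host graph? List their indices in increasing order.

Answer: [R2]

Derivation:
R0: no valid match — LHS pattern not found
R1: no valid match — LHS pattern not found
R2: 12 valid matches — {0↦6, 1↦3, 2↦1, 3↦0}, {0↦6, 1↦3, 2↦1, 3↦4}, {0↦6, 1↦3, 2↦2, 3↦0} (+9 more)
R3: no valid match — LHS pattern not found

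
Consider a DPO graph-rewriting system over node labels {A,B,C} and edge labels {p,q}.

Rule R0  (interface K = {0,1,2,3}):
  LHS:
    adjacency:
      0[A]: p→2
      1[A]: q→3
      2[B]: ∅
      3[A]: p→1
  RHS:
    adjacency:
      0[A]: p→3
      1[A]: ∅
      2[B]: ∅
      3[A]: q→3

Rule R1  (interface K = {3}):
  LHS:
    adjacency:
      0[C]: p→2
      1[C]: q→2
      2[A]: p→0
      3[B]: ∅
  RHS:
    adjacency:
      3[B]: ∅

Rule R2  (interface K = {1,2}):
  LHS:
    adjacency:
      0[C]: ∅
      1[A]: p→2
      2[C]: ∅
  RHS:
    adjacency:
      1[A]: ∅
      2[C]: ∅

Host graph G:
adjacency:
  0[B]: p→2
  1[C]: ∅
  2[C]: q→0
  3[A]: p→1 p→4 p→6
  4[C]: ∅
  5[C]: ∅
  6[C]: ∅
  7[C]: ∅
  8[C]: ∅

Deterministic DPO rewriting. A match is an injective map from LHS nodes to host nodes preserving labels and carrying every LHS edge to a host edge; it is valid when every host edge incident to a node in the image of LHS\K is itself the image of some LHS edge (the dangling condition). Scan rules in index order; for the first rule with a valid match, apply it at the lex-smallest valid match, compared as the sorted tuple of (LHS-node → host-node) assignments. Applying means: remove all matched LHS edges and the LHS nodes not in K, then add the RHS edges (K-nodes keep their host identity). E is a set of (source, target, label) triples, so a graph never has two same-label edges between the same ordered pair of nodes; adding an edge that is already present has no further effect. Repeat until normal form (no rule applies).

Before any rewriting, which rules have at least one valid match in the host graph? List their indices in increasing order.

Answer: [R2]

Steps:
R0: no valid match — LHS pattern not found
R1: no valid match — LHS pattern not found
R2: 9 valid matches — {0↦5, 1↦3, 2↦1}, {0↦5, 1↦3, 2↦4}, {0↦5, 1↦3, 2↦6} (+6 more)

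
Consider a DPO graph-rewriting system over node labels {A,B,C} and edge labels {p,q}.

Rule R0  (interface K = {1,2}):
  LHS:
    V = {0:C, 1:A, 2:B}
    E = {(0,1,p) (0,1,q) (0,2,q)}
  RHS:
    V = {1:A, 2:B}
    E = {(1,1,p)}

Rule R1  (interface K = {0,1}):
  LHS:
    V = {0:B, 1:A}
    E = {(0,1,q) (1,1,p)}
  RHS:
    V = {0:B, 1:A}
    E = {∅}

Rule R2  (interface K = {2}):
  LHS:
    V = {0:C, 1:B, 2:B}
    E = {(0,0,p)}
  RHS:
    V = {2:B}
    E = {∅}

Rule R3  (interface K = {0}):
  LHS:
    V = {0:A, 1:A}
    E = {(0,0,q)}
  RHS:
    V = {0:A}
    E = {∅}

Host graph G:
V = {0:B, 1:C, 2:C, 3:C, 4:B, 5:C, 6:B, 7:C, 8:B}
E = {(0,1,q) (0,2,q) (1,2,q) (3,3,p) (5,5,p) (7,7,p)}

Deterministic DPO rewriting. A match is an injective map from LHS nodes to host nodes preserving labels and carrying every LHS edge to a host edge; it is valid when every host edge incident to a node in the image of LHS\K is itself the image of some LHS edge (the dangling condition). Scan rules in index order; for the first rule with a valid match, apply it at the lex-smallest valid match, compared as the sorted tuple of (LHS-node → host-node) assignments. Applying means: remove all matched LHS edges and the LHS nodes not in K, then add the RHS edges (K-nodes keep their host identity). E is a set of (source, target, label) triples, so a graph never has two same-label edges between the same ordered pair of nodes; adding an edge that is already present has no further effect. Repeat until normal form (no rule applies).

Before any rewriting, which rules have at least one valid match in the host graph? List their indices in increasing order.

Answer: [R2]

Rewrite trace:
R0: no valid match — LHS pattern not found
R1: no valid match — LHS pattern not found
R2: 27 valid matches — {0↦3, 1↦4, 2↦0}, {0↦3, 1↦4, 2↦6}, {0↦3, 1↦4, 2↦8} (+24 more)
R3: no valid match — LHS pattern not found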